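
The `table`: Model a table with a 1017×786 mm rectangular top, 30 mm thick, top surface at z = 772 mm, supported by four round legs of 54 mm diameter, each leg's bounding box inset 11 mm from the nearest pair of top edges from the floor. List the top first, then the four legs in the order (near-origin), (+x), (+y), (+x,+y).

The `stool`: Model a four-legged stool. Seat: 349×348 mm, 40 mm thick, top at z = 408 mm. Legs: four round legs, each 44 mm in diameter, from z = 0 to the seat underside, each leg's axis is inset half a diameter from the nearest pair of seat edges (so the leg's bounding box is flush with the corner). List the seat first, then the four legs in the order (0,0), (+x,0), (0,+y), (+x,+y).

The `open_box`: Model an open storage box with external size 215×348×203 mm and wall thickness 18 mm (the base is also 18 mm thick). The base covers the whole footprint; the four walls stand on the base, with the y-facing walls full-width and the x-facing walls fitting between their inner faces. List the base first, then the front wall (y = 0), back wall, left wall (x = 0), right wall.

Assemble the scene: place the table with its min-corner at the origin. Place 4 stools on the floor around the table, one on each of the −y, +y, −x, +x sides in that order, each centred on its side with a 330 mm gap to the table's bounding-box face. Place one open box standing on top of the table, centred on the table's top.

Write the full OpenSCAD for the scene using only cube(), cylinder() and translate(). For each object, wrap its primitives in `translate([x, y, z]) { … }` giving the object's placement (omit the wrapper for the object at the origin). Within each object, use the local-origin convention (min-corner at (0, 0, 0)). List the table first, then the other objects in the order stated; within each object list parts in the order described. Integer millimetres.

translate([0, 0, 742]) cube([1017, 786, 30]);
translate([38, 38, 0]) cylinder(h = 742, r = 27);
translate([979, 38, 0]) cylinder(h = 742, r = 27);
translate([38, 748, 0]) cylinder(h = 742, r = 27);
translate([979, 748, 0]) cylinder(h = 742, r = 27);
translate([334, -678, 0]) {
  translate([0, 0, 368]) cube([349, 348, 40]);
  translate([22, 22, 0]) cylinder(h = 368, r = 22);
  translate([327, 22, 0]) cylinder(h = 368, r = 22);
  translate([22, 326, 0]) cylinder(h = 368, r = 22);
  translate([327, 326, 0]) cylinder(h = 368, r = 22);
}
translate([334, 1116, 0]) {
  translate([0, 0, 368]) cube([349, 348, 40]);
  translate([22, 22, 0]) cylinder(h = 368, r = 22);
  translate([327, 22, 0]) cylinder(h = 368, r = 22);
  translate([22, 326, 0]) cylinder(h = 368, r = 22);
  translate([327, 326, 0]) cylinder(h = 368, r = 22);
}
translate([-679, 219, 0]) {
  translate([0, 0, 368]) cube([349, 348, 40]);
  translate([22, 22, 0]) cylinder(h = 368, r = 22);
  translate([327, 22, 0]) cylinder(h = 368, r = 22);
  translate([22, 326, 0]) cylinder(h = 368, r = 22);
  translate([327, 326, 0]) cylinder(h = 368, r = 22);
}
translate([1347, 219, 0]) {
  translate([0, 0, 368]) cube([349, 348, 40]);
  translate([22, 22, 0]) cylinder(h = 368, r = 22);
  translate([327, 22, 0]) cylinder(h = 368, r = 22);
  translate([22, 326, 0]) cylinder(h = 368, r = 22);
  translate([327, 326, 0]) cylinder(h = 368, r = 22);
}
translate([401, 219, 772]) {
  cube([215, 348, 18]);
  translate([0, 0, 18]) cube([215, 18, 185]);
  translate([0, 330, 18]) cube([215, 18, 185]);
  translate([0, 18, 18]) cube([18, 312, 185]);
  translate([197, 18, 18]) cube([18, 312, 185]);
}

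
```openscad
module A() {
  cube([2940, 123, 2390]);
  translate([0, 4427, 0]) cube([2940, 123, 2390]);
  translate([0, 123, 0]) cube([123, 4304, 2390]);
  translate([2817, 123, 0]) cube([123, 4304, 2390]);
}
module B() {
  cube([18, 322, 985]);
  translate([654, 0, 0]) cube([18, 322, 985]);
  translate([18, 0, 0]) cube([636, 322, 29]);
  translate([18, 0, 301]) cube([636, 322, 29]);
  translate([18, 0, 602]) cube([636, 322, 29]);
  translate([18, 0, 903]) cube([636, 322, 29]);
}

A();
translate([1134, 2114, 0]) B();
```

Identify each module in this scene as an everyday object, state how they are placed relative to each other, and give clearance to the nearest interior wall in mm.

A is a house frame. B is a bookshelf. The bookshelf sits inside the house frame, centred. The clearance to the nearest interior wall is 1011 mm.

Clearances: x = 1011, y = 1991; minimum 1011 mm.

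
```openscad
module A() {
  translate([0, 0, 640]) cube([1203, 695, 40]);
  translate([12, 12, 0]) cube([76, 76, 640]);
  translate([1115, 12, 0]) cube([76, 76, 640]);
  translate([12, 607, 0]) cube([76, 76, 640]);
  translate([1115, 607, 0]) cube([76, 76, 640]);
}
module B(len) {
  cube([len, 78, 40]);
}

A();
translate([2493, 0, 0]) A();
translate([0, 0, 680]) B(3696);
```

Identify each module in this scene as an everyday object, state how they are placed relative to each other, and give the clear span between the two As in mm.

A is a table. B is a beam. A beam spans the tops of two tables. The clear span between the two tables is 1290 mm.

Second table starts at x = 2493; first ends at x = 1203; clear span = 2493 − 1203 = 1290 mm.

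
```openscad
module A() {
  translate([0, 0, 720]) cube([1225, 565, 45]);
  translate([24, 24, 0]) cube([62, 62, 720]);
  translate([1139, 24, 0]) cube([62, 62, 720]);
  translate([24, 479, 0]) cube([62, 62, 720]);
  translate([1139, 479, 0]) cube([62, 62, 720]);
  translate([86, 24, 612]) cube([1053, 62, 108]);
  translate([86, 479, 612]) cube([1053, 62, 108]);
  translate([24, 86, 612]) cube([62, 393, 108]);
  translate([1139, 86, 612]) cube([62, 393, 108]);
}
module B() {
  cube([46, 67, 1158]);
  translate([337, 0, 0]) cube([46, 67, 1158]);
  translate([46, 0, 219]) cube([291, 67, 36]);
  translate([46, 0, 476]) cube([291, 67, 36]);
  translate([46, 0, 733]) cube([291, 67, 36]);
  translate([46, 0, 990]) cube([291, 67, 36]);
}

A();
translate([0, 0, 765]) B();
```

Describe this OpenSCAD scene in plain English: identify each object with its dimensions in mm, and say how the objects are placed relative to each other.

A is a rectangular dining table. The top is 1225×565×45 mm with its upper surface at z = 765 mm. It stands on four 62×62 mm square legs, each inset 24 mm from the nearest pair of top edges, running from the floor to the underside of the top. Four apron rails, 62 mm thick and 108 mm tall, run between adjacent legs with their top edges flush with the underside of the top and their outer faces flush with the legs' outer faces.

B is a wooden ladder with two side rails of 46×67 mm section and 1158 mm height, set 383 mm apart overall. Between them run 4 rectangular rungs (67 mm deep, 36 mm thick), front faces flush with the rails' −y face. The bottom of the first rung is 219 mm above the floor and each subsequent rung is 257 mm higher than the one below.

The ladder is on top of the table.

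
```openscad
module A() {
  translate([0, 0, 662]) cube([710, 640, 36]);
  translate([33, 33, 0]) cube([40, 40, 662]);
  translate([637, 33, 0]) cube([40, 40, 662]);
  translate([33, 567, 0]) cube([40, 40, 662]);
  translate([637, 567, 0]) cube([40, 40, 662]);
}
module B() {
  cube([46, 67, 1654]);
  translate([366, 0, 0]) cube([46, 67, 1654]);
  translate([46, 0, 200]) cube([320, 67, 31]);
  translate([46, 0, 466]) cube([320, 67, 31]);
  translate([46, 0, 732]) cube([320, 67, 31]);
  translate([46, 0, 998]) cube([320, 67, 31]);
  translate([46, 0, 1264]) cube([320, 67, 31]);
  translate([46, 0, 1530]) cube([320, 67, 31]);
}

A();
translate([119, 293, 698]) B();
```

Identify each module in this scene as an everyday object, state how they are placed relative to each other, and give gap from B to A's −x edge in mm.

The ladder's min-x is at 119; the table's min-x is 0; gap = 119 mm.

A is a table. B is a ladder. The ladder is on top of the table. The gap from the ladder to the table's −x edge is 119 mm.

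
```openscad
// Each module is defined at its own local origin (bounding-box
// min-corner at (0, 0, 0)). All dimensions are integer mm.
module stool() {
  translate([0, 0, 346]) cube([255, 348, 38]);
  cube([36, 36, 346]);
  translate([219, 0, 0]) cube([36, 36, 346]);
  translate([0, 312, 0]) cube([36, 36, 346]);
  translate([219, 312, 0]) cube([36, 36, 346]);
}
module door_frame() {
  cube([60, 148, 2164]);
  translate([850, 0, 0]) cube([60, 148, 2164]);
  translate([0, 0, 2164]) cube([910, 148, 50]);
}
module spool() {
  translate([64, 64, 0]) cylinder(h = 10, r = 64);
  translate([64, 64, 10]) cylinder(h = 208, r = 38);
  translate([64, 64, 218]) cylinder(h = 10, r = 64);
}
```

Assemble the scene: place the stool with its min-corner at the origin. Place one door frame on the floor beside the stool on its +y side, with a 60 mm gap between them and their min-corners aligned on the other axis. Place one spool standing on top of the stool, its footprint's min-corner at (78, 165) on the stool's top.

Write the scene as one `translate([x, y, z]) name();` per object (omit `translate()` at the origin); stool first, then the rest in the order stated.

stool();
translate([0, 408, 0]) door_frame();
translate([78, 165, 384]) spool();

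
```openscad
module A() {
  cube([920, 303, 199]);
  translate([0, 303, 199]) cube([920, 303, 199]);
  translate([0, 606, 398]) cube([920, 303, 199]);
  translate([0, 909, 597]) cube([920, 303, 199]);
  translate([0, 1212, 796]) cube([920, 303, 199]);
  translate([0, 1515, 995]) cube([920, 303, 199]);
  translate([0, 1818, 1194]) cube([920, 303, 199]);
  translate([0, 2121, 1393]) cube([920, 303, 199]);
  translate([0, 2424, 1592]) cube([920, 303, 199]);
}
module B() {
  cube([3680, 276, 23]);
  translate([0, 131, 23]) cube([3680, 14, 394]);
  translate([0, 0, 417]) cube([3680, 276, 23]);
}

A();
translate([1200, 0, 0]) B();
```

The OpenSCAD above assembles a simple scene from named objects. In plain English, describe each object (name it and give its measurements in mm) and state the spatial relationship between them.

A is a run of 9 identical solid stair steps. Each tread is 920×303 mm and each step block is 199 mm high. Step 1 rests on the floor; step k is offset from step 1 by (k−1)×303 mm in y and (k−1)×199 mm in z.

B is an I-beam lying along x, 3680 mm long. Overall section height 440 mm. Two flanges 276 mm wide (y) and 23 mm thick, one on the floor and one at the top; a web 14 mm thick runs between them, centred on the flange width.

The I-beam is on the floor beside the staircase on its +x side.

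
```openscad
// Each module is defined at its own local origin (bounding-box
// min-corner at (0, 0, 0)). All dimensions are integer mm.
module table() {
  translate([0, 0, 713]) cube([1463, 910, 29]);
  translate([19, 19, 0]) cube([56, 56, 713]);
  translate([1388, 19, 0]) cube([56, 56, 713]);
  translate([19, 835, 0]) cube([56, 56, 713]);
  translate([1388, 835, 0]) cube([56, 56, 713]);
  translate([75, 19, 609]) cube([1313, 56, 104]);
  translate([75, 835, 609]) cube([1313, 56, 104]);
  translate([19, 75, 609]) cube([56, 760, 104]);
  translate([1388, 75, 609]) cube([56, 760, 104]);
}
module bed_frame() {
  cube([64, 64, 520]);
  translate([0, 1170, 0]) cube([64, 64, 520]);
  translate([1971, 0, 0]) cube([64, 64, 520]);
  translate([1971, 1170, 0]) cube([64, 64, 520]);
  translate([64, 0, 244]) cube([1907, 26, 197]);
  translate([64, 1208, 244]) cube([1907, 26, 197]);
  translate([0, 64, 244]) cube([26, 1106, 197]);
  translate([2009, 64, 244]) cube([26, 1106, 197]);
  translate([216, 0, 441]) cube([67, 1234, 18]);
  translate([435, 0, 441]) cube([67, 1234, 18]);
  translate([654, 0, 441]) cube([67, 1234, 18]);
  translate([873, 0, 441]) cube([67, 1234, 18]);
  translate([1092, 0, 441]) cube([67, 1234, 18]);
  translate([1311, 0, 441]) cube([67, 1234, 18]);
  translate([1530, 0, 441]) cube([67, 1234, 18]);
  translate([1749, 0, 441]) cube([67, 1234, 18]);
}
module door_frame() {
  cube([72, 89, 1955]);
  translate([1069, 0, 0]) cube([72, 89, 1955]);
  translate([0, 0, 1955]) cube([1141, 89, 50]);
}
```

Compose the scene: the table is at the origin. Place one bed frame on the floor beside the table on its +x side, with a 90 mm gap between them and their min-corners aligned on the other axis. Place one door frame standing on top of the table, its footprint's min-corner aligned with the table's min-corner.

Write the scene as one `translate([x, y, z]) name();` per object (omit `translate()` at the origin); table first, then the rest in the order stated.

table();
translate([1553, 0, 0]) bed_frame();
translate([0, 0, 742]) door_frame();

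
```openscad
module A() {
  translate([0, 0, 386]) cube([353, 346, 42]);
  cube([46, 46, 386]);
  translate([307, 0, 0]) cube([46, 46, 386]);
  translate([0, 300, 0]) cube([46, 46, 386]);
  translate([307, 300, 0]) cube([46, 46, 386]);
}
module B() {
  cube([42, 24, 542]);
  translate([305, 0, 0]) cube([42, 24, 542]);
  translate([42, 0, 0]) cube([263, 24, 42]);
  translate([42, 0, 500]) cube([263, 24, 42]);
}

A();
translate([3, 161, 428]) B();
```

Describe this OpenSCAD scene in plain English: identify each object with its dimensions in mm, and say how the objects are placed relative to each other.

A is a four-legged stool. The seat is a 353×346×42 mm slab whose top surface is at z = 428 mm; four square legs, each 46×46 mm in cross-section, run from the floor (z = 0) to the underside of the seat, each flush with a corner of the seat.

B is a rectangular picture frame lying in the x–z plane (depth along y). The opening is 263 mm wide (x) by 458 mm tall (z), surrounded by a border 42 mm wide on all four sides. The frame is 24 mm deep and is made of two full-height vertical stiles with two horizontal rails fitted between them.

The picture frame is on top of the stool, centred.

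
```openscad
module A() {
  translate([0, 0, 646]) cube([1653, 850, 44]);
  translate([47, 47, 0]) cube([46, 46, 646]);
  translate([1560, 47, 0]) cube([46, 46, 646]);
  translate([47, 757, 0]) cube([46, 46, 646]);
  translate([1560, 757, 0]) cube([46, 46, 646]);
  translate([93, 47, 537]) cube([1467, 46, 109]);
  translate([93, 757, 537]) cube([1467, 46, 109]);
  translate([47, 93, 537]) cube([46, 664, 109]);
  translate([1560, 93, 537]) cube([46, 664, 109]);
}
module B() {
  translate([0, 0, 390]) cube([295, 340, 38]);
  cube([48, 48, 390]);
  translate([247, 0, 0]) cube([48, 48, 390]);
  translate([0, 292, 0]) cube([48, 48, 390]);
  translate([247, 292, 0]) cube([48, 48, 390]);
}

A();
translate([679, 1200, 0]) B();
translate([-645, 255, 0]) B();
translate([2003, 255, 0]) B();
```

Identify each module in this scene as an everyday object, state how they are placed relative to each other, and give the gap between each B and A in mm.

Each stool's nearest face is 350 mm from the table's bounding box.

A is a table. B is a stool. Three stools sit around the table at the +y, −x, +x sides. The gap between each stool and the table is 350 mm.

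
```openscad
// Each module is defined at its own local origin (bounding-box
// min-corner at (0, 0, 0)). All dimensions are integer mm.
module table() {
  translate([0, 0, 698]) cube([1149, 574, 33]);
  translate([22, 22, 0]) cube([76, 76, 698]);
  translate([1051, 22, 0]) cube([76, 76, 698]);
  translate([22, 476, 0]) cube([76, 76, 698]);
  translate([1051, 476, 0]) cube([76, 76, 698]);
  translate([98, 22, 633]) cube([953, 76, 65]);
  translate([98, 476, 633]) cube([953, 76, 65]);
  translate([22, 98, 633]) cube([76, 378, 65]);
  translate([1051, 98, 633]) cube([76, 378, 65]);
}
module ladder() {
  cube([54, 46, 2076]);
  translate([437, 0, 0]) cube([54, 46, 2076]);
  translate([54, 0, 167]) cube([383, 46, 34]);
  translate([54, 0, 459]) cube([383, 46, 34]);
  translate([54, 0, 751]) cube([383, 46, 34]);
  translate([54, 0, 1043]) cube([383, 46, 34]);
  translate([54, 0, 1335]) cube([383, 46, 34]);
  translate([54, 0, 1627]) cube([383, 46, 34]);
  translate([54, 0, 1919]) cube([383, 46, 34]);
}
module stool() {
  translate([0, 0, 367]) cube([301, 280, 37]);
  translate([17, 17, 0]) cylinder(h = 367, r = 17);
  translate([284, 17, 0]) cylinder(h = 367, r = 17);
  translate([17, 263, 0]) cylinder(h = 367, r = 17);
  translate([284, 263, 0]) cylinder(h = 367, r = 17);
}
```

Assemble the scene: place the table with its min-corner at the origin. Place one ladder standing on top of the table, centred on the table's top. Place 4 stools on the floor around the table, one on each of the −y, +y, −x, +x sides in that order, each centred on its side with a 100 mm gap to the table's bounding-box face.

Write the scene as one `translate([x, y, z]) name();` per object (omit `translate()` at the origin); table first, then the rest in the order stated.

table();
translate([329, 264, 731]) ladder();
translate([424, -380, 0]) stool();
translate([424, 674, 0]) stool();
translate([-401, 147, 0]) stool();
translate([1249, 147, 0]) stool();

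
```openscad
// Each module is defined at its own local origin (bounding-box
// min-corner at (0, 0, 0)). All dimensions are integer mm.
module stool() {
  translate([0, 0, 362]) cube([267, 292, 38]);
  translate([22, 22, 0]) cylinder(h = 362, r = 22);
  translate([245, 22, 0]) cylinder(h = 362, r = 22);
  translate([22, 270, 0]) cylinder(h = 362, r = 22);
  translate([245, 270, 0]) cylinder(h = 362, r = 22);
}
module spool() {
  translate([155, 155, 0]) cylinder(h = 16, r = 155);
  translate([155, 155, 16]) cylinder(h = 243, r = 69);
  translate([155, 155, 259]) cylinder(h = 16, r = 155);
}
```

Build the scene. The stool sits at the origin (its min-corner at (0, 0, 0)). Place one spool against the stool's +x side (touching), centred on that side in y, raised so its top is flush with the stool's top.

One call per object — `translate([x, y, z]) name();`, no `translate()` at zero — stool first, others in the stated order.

stool();
translate([267, -9, 125]) spool();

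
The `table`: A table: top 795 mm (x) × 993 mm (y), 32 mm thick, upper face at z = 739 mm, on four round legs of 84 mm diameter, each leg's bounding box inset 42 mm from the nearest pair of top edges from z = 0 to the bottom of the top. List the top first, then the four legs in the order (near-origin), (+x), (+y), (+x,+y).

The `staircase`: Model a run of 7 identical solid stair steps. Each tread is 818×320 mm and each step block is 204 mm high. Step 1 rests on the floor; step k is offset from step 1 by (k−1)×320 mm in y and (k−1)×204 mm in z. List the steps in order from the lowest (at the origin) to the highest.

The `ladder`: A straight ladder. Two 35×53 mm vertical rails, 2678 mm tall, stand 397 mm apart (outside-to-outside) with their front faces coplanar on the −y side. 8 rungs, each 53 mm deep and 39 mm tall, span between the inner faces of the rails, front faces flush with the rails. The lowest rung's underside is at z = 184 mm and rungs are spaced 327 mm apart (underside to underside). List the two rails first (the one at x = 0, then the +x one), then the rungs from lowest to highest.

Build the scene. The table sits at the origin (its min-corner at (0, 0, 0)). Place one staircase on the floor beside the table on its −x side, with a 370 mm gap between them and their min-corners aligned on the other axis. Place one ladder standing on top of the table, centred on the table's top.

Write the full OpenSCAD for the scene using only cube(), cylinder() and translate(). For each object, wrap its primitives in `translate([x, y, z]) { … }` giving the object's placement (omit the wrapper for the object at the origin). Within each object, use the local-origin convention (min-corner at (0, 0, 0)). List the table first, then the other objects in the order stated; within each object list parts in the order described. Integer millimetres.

translate([0, 0, 707]) cube([795, 993, 32]);
translate([84, 84, 0]) cylinder(h = 707, r = 42);
translate([711, 84, 0]) cylinder(h = 707, r = 42);
translate([84, 909, 0]) cylinder(h = 707, r = 42);
translate([711, 909, 0]) cylinder(h = 707, r = 42);
translate([-1188, 0, 0]) {
  cube([818, 320, 204]);
  translate([0, 320, 204]) cube([818, 320, 204]);
  translate([0, 640, 408]) cube([818, 320, 204]);
  translate([0, 960, 612]) cube([818, 320, 204]);
  translate([0, 1280, 816]) cube([818, 320, 204]);
  translate([0, 1600, 1020]) cube([818, 320, 204]);
  translate([0, 1920, 1224]) cube([818, 320, 204]);
}
translate([199, 470, 739]) {
  cube([35, 53, 2678]);
  translate([362, 0, 0]) cube([35, 53, 2678]);
  translate([35, 0, 184]) cube([327, 53, 39]);
  translate([35, 0, 511]) cube([327, 53, 39]);
  translate([35, 0, 838]) cube([327, 53, 39]);
  translate([35, 0, 1165]) cube([327, 53, 39]);
  translate([35, 0, 1492]) cube([327, 53, 39]);
  translate([35, 0, 1819]) cube([327, 53, 39]);
  translate([35, 0, 2146]) cube([327, 53, 39]);
  translate([35, 0, 2473]) cube([327, 53, 39]);
}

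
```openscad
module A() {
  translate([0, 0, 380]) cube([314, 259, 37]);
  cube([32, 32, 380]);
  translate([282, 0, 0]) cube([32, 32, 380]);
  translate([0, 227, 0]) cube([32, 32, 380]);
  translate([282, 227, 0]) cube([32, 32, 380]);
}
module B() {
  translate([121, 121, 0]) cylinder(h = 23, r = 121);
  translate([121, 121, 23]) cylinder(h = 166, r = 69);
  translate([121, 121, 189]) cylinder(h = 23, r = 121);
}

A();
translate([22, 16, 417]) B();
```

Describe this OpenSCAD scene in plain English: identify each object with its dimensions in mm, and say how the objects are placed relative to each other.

A is a simple wooden stool: a rectangular seat 314 mm (x) by 259 mm (y), 37 mm thick, top face at z = 417 mm, on four square legs, each 32×32 mm in cross-section. The legs rest on z = 0, each flush with a corner of the seat.

B is a spool: two coaxial disc flanges of radius 121 mm and thickness 23 mm, joined by a core cylinder of radius 69 mm and height 166 mm. The lower flange rests on z = 0 and the three cylinders share a vertical axis.

The spool is on top of the stool.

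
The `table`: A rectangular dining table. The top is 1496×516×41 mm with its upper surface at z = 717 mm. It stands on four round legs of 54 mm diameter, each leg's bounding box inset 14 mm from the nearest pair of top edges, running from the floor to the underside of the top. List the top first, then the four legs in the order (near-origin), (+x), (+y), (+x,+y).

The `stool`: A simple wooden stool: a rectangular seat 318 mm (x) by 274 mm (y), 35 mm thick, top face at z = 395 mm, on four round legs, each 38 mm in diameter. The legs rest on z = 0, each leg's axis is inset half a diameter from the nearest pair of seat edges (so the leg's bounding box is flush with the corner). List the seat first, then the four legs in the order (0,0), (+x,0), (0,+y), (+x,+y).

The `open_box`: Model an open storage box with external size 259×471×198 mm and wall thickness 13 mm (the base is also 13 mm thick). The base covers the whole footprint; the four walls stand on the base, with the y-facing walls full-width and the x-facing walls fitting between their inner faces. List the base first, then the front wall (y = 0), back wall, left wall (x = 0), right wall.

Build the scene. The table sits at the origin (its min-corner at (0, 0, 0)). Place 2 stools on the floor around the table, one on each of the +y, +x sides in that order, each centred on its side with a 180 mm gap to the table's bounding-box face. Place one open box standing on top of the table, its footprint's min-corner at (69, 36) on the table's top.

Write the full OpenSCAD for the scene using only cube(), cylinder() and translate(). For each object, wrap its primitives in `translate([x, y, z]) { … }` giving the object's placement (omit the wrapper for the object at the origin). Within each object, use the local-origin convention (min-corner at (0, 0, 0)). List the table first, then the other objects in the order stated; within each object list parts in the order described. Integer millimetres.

translate([0, 0, 676]) cube([1496, 516, 41]);
translate([41, 41, 0]) cylinder(h = 676, r = 27);
translate([1455, 41, 0]) cylinder(h = 676, r = 27);
translate([41, 475, 0]) cylinder(h = 676, r = 27);
translate([1455, 475, 0]) cylinder(h = 676, r = 27);
translate([589, 696, 0]) {
  translate([0, 0, 360]) cube([318, 274, 35]);
  translate([19, 19, 0]) cylinder(h = 360, r = 19);
  translate([299, 19, 0]) cylinder(h = 360, r = 19);
  translate([19, 255, 0]) cylinder(h = 360, r = 19);
  translate([299, 255, 0]) cylinder(h = 360, r = 19);
}
translate([1676, 121, 0]) {
  translate([0, 0, 360]) cube([318, 274, 35]);
  translate([19, 19, 0]) cylinder(h = 360, r = 19);
  translate([299, 19, 0]) cylinder(h = 360, r = 19);
  translate([19, 255, 0]) cylinder(h = 360, r = 19);
  translate([299, 255, 0]) cylinder(h = 360, r = 19);
}
translate([69, 36, 717]) {
  cube([259, 471, 13]);
  translate([0, 0, 13]) cube([259, 13, 185]);
  translate([0, 458, 13]) cube([259, 13, 185]);
  translate([0, 13, 13]) cube([13, 445, 185]);
  translate([246, 13, 13]) cube([13, 445, 185]);
}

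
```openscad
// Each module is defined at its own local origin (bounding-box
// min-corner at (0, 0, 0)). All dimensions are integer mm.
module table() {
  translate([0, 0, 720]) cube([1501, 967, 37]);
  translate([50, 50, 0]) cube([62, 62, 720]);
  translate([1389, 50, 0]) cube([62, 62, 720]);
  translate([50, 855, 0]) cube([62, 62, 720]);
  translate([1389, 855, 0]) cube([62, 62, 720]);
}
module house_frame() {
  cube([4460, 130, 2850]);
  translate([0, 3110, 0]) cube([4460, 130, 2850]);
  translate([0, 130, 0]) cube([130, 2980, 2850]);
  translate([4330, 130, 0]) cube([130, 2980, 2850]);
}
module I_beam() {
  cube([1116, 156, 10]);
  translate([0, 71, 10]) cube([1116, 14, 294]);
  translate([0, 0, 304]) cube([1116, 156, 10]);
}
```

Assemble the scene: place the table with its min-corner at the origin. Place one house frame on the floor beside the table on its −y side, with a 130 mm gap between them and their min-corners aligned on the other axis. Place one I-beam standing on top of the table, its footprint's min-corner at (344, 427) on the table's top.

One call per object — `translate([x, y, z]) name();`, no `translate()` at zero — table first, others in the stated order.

table();
translate([0, -3370, 0]) house_frame();
translate([344, 427, 757]) I_beam();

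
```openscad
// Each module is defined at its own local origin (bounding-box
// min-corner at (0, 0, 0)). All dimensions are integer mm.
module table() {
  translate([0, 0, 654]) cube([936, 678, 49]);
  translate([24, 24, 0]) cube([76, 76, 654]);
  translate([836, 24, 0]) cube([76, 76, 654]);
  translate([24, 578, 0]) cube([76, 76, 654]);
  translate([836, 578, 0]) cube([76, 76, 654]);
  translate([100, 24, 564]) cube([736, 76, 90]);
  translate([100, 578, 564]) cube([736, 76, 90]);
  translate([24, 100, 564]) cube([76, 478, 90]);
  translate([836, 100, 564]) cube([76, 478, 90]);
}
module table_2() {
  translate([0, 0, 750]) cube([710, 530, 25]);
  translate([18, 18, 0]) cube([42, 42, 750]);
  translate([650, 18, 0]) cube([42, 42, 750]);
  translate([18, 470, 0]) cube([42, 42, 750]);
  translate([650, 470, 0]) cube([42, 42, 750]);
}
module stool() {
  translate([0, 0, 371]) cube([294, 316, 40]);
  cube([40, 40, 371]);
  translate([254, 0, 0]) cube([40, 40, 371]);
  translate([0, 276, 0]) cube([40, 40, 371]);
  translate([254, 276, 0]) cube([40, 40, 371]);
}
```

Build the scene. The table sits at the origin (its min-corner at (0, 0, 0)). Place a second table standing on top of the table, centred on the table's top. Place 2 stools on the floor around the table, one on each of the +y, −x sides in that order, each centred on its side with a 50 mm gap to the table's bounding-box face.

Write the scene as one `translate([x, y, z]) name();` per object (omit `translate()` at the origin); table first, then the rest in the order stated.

table();
translate([113, 74, 703]) table_2();
translate([321, 728, 0]) stool();
translate([-344, 181, 0]) stool();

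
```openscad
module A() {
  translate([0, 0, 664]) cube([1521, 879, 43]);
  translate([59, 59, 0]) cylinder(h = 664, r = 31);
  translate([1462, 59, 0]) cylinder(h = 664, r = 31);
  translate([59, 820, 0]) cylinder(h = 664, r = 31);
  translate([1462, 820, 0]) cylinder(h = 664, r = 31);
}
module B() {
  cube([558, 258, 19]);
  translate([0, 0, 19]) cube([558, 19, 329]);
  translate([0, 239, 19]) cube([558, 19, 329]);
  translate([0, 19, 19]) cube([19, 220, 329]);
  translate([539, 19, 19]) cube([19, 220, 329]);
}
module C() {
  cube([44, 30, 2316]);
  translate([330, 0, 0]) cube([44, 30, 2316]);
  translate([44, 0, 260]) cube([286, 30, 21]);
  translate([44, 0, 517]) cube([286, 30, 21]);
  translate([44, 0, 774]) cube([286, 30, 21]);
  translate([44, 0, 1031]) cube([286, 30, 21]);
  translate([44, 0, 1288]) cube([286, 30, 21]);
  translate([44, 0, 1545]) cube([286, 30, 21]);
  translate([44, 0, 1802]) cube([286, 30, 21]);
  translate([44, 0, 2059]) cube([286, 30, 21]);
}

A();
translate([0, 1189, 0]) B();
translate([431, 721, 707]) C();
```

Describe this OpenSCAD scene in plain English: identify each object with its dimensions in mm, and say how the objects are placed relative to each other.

A is a table: top 1521 mm (x) × 879 mm (y), 43 mm thick, upper face at z = 707 mm, on four round legs of 62 mm diameter, each leg's bounding box inset 28 mm from the nearest pair of top edges, running from z = 0 to the bottom of the top.

B is an open-topped rectangular box: outside dimensions 558×258×348 mm, with a uniform wall and base thickness of 19 mm. The base is a full 558×258 slab on the floor; four walls sit on top of the base. The front and back walls (the −y and +y sides) span the full width; the two side walls fit between them.

C is a wooden ladder with two side rails of 44×30 mm section and 2316 mm height, set 374 mm apart overall. Between them run 8 rectangular rungs (30 mm deep, 21 mm thick), front faces flush with the rails' −y face. The bottom of the first rung is 260 mm above the floor and each subsequent rung is 257 mm higher than the one below.

The open box is on the floor beside the table on its +y side. The ladder is on top of the table.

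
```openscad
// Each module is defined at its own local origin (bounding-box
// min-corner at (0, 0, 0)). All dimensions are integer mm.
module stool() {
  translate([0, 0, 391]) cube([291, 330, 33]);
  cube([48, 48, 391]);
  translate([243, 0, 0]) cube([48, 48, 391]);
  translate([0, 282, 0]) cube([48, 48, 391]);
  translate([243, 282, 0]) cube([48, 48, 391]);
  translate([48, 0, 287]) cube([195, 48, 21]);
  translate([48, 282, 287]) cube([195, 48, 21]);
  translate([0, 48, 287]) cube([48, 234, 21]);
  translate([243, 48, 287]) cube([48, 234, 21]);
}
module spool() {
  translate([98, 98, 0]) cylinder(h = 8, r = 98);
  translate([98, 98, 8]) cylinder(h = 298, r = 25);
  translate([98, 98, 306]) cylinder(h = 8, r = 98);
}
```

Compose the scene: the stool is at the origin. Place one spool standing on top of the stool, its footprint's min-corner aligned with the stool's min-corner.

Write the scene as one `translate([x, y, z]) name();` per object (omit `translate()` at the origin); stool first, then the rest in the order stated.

stool();
translate([0, 0, 424]) spool();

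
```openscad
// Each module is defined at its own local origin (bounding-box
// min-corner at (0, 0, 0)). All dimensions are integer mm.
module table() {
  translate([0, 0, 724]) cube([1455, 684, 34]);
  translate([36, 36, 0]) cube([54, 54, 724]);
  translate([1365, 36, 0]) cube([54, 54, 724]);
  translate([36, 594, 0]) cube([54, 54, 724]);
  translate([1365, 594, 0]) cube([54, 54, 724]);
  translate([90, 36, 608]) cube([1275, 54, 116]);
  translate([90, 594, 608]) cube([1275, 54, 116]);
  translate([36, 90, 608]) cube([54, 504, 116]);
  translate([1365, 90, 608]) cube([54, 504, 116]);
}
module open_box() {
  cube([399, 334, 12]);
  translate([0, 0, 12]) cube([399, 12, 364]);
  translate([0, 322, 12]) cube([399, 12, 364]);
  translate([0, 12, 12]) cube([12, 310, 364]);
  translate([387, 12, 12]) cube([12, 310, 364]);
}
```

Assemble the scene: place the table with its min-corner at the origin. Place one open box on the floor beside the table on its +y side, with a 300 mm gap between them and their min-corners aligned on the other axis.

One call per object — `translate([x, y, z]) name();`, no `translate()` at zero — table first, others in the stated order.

table();
translate([0, 984, 0]) open_box();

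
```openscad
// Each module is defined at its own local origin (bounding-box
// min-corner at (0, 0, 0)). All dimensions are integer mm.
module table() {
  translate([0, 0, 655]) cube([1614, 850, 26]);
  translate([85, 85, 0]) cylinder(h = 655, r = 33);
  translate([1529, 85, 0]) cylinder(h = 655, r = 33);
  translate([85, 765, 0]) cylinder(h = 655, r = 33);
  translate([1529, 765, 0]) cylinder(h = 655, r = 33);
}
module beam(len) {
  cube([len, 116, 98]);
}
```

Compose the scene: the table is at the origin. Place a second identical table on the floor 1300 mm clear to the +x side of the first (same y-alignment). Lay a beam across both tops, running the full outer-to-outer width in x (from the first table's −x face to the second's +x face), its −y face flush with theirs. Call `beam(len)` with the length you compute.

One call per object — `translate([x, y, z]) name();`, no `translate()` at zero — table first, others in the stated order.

table();
translate([2914, 0, 0]) table();
translate([0, 0, 681]) beam(4528);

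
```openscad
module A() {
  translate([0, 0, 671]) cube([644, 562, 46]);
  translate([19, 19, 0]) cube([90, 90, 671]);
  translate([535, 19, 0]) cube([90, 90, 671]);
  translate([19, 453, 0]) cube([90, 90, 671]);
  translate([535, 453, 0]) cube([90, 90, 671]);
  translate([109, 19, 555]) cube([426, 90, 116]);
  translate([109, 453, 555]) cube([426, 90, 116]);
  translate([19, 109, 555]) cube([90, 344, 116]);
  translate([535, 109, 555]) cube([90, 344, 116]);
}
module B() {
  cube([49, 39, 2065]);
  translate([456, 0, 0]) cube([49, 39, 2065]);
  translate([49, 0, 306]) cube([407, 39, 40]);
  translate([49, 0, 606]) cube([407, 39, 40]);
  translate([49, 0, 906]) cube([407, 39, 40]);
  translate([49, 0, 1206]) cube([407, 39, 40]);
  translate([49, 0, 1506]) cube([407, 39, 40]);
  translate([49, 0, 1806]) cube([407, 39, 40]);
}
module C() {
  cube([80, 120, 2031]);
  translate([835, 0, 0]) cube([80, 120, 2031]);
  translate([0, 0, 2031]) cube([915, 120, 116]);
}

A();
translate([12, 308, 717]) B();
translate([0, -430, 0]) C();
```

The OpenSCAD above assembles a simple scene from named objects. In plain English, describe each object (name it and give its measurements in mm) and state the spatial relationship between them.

A is a table with a 644×562 mm rectangular top, 46 mm thick, top surface at z = 717 mm, supported by four 90×90 mm square legs, each inset 19 mm from the nearest pair of top edges, running from the floor. Four apron rails, 90 mm thick and 116 mm tall, run between adjacent legs with their top edges flush with the underside of the top and their outer faces flush with the legs' outer faces.

B is a straight ladder. Two 49×39 mm vertical rails, 2065 mm tall, stand 505 mm apart (outside-to-outside) with their front faces coplanar on the −y side. 6 rungs, each 39 mm deep and 40 mm tall, span between the inner faces of the rails, front faces flush with the rails. The lowest rung's underside is at z = 306 mm and rungs are spaced 300 mm apart (underside to underside).

C is a door frame. The clear opening is 755 mm wide and 2031 mm high. Two 80 mm wide jambs, 120 mm deep, stand either side of the opening from the floor to the top of the opening. A 116 mm thick head sits across the top of both jambs, spanning the full outside width of the frame.

The ladder is on top of the table. The door frame is on the floor beside the table on its −y side.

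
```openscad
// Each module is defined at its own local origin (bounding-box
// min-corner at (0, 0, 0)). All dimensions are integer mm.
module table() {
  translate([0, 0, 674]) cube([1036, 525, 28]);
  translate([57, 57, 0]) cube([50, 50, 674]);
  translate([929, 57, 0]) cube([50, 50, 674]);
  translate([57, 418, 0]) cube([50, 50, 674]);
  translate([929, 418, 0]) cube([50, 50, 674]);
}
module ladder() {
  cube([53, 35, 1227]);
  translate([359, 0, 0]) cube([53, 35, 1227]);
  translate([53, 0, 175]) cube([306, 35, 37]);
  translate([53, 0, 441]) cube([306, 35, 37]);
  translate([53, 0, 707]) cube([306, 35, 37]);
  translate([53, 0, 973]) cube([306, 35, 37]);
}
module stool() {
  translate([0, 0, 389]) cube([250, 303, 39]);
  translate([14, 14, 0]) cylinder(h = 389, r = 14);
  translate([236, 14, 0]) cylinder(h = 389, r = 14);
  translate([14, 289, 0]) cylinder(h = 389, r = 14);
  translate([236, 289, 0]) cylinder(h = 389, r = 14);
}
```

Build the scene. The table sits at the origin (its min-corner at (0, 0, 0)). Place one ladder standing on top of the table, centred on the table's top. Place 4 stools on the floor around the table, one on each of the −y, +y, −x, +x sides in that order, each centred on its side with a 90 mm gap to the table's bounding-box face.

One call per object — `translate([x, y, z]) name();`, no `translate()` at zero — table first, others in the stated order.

table();
translate([312, 245, 702]) ladder();
translate([393, -393, 0]) stool();
translate([393, 615, 0]) stool();
translate([-340, 111, 0]) stool();
translate([1126, 111, 0]) stool();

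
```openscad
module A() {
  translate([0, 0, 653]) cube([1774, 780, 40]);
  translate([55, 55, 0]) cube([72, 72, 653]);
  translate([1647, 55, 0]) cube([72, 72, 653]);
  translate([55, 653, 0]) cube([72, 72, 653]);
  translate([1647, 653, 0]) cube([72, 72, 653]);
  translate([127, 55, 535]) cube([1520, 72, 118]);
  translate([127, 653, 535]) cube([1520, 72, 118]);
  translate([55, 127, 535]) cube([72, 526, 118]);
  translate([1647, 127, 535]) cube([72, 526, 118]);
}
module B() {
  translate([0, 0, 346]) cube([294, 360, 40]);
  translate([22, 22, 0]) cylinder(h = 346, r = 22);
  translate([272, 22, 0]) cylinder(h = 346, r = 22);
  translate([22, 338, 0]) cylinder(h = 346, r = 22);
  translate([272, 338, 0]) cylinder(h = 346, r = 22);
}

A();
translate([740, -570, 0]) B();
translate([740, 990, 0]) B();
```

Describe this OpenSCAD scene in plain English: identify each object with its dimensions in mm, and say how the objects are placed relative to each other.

A is a rectangular dining table. The top is 1774×780×40 mm with its upper surface at z = 693 mm. It stands on four 72×72 mm square legs, each inset 55 mm from the nearest pair of top edges, running from the floor to the underside of the top. Four apron rails, 72 mm thick and 118 mm tall, run between adjacent legs with their top edges flush with the underside of the top and their outer faces flush with the legs' outer faces.

B is a simple wooden stool: a rectangular seat 294 mm (x) by 360 mm (y), 40 mm thick, top face at z = 386 mm, on four round legs, each 44 mm in diameter. The legs rest on z = 0, each leg's axis is inset half a diameter from the nearest pair of seat edges (so the leg's bounding box is flush with the corner).

Two stools sit around the table at the −y, +y sides.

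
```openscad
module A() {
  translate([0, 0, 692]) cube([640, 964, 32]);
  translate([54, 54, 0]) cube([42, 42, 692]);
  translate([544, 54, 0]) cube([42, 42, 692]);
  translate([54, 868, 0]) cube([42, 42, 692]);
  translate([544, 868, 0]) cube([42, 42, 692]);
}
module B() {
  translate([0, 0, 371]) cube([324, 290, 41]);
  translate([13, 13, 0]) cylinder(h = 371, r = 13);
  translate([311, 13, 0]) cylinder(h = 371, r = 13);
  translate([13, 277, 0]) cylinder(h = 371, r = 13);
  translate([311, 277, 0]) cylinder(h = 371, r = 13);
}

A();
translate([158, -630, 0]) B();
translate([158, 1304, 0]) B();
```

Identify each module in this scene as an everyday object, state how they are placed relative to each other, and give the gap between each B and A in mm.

Each stool's nearest face is 340 mm from the table's bounding box.

A is a table. B is a stool. Two stools sit around the table at the −y, +y sides. The gap between each stool and the table is 340 mm.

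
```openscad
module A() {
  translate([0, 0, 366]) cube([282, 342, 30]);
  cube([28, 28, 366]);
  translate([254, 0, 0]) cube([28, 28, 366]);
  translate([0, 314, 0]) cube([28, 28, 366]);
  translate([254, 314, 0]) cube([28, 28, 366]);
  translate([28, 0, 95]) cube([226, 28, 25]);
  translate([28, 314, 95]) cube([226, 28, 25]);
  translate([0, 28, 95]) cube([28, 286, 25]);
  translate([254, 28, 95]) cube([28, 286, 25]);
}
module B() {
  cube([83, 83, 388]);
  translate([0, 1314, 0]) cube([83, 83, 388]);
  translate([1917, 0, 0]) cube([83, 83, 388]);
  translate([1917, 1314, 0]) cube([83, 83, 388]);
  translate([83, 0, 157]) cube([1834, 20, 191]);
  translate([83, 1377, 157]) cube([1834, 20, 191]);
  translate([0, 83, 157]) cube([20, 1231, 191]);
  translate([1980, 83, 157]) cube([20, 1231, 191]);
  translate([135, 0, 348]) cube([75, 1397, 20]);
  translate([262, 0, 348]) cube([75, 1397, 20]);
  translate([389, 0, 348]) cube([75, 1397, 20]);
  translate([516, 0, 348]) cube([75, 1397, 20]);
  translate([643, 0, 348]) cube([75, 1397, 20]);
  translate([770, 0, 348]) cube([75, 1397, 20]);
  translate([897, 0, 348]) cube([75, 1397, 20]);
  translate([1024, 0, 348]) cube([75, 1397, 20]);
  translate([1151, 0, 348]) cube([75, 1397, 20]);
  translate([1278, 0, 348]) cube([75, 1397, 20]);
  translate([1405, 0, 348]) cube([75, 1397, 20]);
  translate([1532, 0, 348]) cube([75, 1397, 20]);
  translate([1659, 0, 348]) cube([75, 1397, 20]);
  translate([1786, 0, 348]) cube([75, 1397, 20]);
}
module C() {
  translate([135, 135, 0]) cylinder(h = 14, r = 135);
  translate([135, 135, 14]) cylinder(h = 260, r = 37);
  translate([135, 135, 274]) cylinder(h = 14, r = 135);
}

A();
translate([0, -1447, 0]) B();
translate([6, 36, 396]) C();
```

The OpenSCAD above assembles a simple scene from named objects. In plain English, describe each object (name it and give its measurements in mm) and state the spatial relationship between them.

A is a four-legged stool. The seat is a 282×342×30 mm slab whose top surface is at z = 396 mm; four square legs, each 28×28 mm in cross-section, run from the floor (z = 0) to the underside of the seat, each flush with a corner of the seat. Four stretchers, 28 mm wide and 25 mm tall, connect adjacent legs with their undersides at z = 95 mm, each running between the inner faces of the legs it joins and aligned with the legs' outer faces on the other axis.

B is a bed frame 2000 mm long (x) by 1397 mm wide (y). Four 83×83 mm corner posts, 388 mm tall, at the corners of the footprint. Four rails of 20 mm thickness and 191 mm height run between adjacent posts with their undersides at z = 157 mm, their outer faces flush with the outside of the frame (the two x-running rails run between the posts' inner faces; the two y-running rails run between the posts' inner faces). 14 slats, each 75 mm wide (x) and 20 mm thick, lie across the top of the two x-running rails, running the full 1397 mm width of the frame in y; the slats are evenly spaced along x between the inner faces of the end posts with equal gaps (rounded down to the nearest mm) at the −x end and between each pair — any rounding remainder accumulates at the +x end.

C is a spool: two coaxial disc flanges of radius 135 mm and thickness 14 mm, joined by a core cylinder of radius 37 mm and height 260 mm. The lower flange rests on z = 0 and the three cylinders share a vertical axis.

The bed frame is on the floor beside the stool on its −y side. The spool is on top of the stool, centred.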